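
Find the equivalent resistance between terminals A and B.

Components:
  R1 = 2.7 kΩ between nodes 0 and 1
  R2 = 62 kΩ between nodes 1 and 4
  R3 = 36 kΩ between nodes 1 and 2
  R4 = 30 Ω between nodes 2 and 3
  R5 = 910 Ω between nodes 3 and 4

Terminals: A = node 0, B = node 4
Reduce the network between node 0 (A) and node 4 (B) by series/parallel combination:
  Rs1 = R3 + R4 (series, joined only at node 2) = 36000 + 30 = 36030 Ω
  Rs2 = R5 + Rs1 (series, joined only at node 3) = 910 + 36030 = 36940 Ω
  Rp1 = R2 ‖ Rs2 (parallel, both between nodes 1 and 4) = 1/(1/62000 + 1/36940) = 23150 Ω
  Rs3 = R1 + Rp1 (series, joined only at node 1) = 2700 + 23150 = 25850 Ω
R_eq = 25.85 kΩ

Final answer: 25.85 kΩ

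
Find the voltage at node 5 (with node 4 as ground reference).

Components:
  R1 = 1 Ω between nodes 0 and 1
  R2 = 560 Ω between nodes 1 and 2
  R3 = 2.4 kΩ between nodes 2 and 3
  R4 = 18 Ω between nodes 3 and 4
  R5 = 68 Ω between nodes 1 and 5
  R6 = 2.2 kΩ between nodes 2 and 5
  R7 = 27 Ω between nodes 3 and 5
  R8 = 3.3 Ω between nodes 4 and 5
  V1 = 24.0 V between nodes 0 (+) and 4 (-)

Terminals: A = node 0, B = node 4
Nodal analysis, taking node 4 as the 0 V reference.
Source V1 fixes V_0 = 24 V.
KCL at each unknown node (sum of currents leaving = 0; resistances in Ω):
  Node 1: (V_1 - 24)/1 + (V_1 - V_2)/560 + (V_1 - V_5)/68 = 0
  Node 2: (V_2 - V_1)/560 + (V_2 - V_3)/2400 + (V_2 - V_5)/2200 = 0
  Node 3: (V_3 - V_2)/2400 + (V_3 - 0)/18 + (V_3 - V_5)/27 = 0
  Node 5: (V_5 - V_1)/68 + (V_5 - V_2)/2200 + (V_5 - V_3)/27 + (V_5 - 0)/3.3 = 0
Collecting terms (coefficients in siemens):
  1.016·V_1 - 0.001786·V_2 - 0.01471·V_5 = 24
  0.002657·V_2 - 0.001786·V_1 - 0.0004167·V_3 - 0.0004545·V_5 = 0
  0.09301·V_3 - 0.0004167·V_2 - 0.03704·V_5 = 0
  0.3552·V_5 - 0.01471·V_1 - 0.0004545·V_2 - 0.03704·V_3 = 0
Solving these 4 simultaneous equations (Gaussian elimination) gives:
  V_1 = 23.65 V, V_2 = 16.15 V, V_3 = 0.4909 V, V_5 = 1.051 V
The requested potential is V_5 = 1.051 V.

Final answer: V_5 = 1.051 V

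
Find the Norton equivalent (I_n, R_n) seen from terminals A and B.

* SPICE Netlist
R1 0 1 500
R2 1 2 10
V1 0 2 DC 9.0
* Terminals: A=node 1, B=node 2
Find the Thévenin equivalent first; then I_n = V_th/R_th and R_n = R_th.
Step 1 — V_th is the open-circuit voltage V_A - V_B (nothing connected across the terminals).
Nodal analysis, taking node 2 as the 0 V reference.
Source V1 fixes V_0 = 9 V.
KCL at each unknown node (sum of currents leaving = 0; resistances in Ω):
  Node 1: (V_1 - 9)/500 + (V_1 - 0)/10 = 0
Collecting terms: 0.102 × V_1 = 0.018  =>  V_1 = 0.1765 V
V_th = V_1 - V_2 = 0.1765 - 0 = 0.1765 V
Step 2 — R_th: zero the source — replace V1 by a short circuit (node 2 merges into node 0) — and find the resistance seen between A (node 1) and B (node 0).
Reduce the network between node 1 (A) and node 0 (B) by series/parallel combination:
  Rp1 = R1 ‖ R2 (parallel, both between nodes 0 and 1) = 1/(1/500 + 1/10) = 9.804 Ω
R_th = 9.804 Ω
I_n = V_th/R_th = 0.1765/9.804 = 0.018 A, and R_n = R_th = 9.804 Ω

Final answer: I_n = 0.018 A, R_n = 9.804 Ω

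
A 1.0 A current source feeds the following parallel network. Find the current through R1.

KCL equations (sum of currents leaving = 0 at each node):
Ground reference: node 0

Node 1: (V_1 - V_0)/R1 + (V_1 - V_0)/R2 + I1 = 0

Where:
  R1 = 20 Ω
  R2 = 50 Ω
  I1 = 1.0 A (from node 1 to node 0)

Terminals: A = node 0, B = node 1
All resistors sit directly between nodes 0 and 1, so they are in parallel and share one voltage V; the full source current 1 A splits among them.
1/R_par = 1/20 + 1/50 = 0.07 S  =>  R_par = 14.29 Ω
V = I × R_par = 1 × 14.29 = 14.29 V
I_R1 = V/R1 = 14.29/20 = 0.7143 A

Final answer: 0.7143 A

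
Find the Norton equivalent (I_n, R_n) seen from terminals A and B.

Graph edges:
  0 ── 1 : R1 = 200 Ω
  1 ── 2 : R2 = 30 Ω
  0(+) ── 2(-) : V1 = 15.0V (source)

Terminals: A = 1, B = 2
Find the Thévenin equivalent first; then I_n = V_th/R_th and R_n = R_th.
Step 1 — V_th is the open-circuit voltage V_A - V_B (nothing connected across the terminals).
Nodal analysis, taking node 2 as the 0 V reference.
Source V1 fixes V_0 = 15 V.
KCL at each unknown node (sum of currents leaving = 0; resistances in Ω):
  Node 1: (V_1 - 15)/200 + (V_1 - 0)/30 = 0
Collecting terms: 0.03833 × V_1 = 0.075  =>  V_1 = 1.957 V
V_th = V_1 - V_2 = 1.957 - 0 = 1.957 V
Step 2 — R_th: zero the source — replace V1 by a short circuit (node 2 merges into node 0) — and find the resistance seen between A (node 1) and B (node 0).
Reduce the network between node 1 (A) and node 0 (B) by series/parallel combination:
  Rp1 = R1 ‖ R2 (parallel, both between nodes 0 and 1) = 1/(1/200 + 1/30) = 26.09 Ω
R_th = 26.09 Ω
I_n = V_th/R_th = 1.957/26.09 = 0.075 A, and R_n = R_th = 26.09 Ω

Final answer: I_n = 0.075 A, R_n = 26.09 Ω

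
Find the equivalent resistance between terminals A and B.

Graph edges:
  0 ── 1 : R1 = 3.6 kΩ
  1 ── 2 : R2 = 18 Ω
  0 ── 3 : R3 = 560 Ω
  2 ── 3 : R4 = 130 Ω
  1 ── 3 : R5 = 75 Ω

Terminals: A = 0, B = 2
The network is not a plain series/parallel combination. Inject a 1 A test current into terminal A (node 0) and return it from terminal B (node 2); then R_eq = V_A / (1 A).
Nodal analysis, taking node 2 as the 0 V reference.
Current source I_test pushes 1 A into node 0 and draws it out of node 2.
KCL at each unknown node (sum of currents leaving = 0; resistances in Ω):
  Node 0: (V_0 - V_1)/3600 + (V_0 - V_3)/560 - 1 = 0
  Node 1: (V_1 - V_0)/3600 + (V_1 - 0)/18 + (V_1 - V_3)/75 = 0
  Node 3: (V_3 - V_0)/560 + (V_3 - V_1)/75 + (V_3 - 0)/130 = 0
Collecting terms (coefficients in siemens):
  0.002063·V_0 - 0.0002778·V_1 - 0.001786·V_3 = 1
  0.06917·V_1 - 0.0002778·V_0 - 0.01333·V_3 = 0
  0.02281·V_3 - 0.001786·V_0 - 0.01333·V_1 = 0
Solving these 3 simultaneous equations (Gaussian elimination) gives:
  V_0 = 527.6 V, V_1 = 11.36 V, V_3 = 47.95 V
R_eq = V_0 / 1 A = 527.6 Ω

Final answer: 527.6 Ω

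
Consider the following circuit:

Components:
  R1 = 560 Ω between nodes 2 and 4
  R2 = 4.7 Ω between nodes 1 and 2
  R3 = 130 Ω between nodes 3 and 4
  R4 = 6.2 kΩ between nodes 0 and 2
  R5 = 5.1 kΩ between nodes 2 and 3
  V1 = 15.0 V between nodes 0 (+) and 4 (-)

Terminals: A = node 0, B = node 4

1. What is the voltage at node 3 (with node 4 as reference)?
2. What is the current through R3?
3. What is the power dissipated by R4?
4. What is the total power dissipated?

Nodal analysis, taking node 4 as the 0 V reference.
Source V1 fixes V_0 = 15 V.
KCL at each unknown node (sum of currents leaving = 0; resistances in Ω):
  Node 1: (V_1 - V_2)/4.7 = 0
  Node 2: (V_2 - 0)/560 + (V_2 - V_1)/4.7 + (V_2 - 15)/6200 + (V_2 - V_3)/5100 = 0
  Node 3: (V_3 - 0)/130 + (V_3 - V_2)/5100 = 0
Collecting terms (coefficients in siemens):
  0.2128·V_1 - 0.2128·V_2 = 0
  0.2149·V_2 - 0.2128·V_1 - 0.0001961·V_3 = 0.002419
  0.007888·V_3 - 0.0001961·V_2 = 0
Solving these 3 simultaneous equations (Gaussian elimination) gives:
  V_1 = 1.131 V, V_2 = 1.131 V, V_3 = 0.02812 V
Part 1:
  Read off the nodal solution: V_3 = 0.02812 V
Part 2:
  I_R3 = (V_3 - V_4)/R3 = (0.02812 - 0)/130 = 0.0002163 A
  Magnitude: I_R3 = 0.0002163 A
Part 3:
  I_R4 = (V_0 - V_2)/R4 = (15 - 1.131)/6200 = 0.002237 A
  P_R4 = I_R4² × R4 = (0.002237)² × 6200 = 0.03102 W
Part 4:
  Power in each resistor, P = (ΔV)²/R:
    P_R1 = (1.131 - 0)²/560 = 0.002286 W
    P_R2 = (1.131 - 1.131)²/4.7 = 0 W
    P_R3 = (0.02812 - 0)²/130 = 0.000006085 W
    P_R4 = (15 - 1.131)²/6200 = 0.03102 W
    P_R5 = (1.131 - 0.02812)²/5100 = 0.0002387 W
  P_total = P_R1 + P_R2 + P_R3 + P_R4 + P_R5 = 0.03355 W

Final answers:
1. V_3 = 0.02812 V
2. I_R3 = 0.0002163 A
3. P_R4 = 0.03102 W
4. P_total = 0.03355 W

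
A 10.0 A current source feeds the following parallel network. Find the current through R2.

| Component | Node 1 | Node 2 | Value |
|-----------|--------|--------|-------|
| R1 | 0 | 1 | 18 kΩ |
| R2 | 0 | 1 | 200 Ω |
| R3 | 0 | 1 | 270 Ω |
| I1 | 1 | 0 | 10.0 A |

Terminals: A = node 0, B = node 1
All resistors sit directly between nodes 0 and 1, so they are in parallel and share one voltage V; the full source current 10 A splits among them.
1/R_par = 1/18000 + 1/200 + 1/270 = 0.008759 S  =>  R_par = 114.2 Ω
V = I × R_par = 10 × 114.2 = 1142 V
I_R2 = V/R2 = 1142/200 = 5.708 A

Final answer: 5.708 A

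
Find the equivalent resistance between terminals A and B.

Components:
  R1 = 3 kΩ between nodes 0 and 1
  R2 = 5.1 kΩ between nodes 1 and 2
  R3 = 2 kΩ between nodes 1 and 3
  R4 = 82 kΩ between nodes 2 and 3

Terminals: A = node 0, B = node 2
Reduce the network between node 0 (A) and node 2 (B) by series/parallel combination:
  Rs1 = R3 + R4 (series, joined only at node 3) = 2000 + 82000 = 84000 Ω
  Rp1 = R2 ‖ Rs1 (parallel, both between nodes 1 and 2) = 1/(1/5100 + 1/84000) = 4808 Ω
  Rs2 = R1 + Rp1 (series, joined only at node 1) = 3000 + 4808 = 7808 Ω
R_eq = 7.808 kΩ

Final answer: 7.808 kΩ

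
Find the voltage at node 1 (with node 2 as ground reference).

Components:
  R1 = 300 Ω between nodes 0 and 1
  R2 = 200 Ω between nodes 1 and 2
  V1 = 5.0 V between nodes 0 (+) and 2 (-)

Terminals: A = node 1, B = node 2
Nodal analysis, taking node 2 as the 0 V reference.
Source V1 fixes V_0 = 5 V.
KCL at each unknown node (sum of currents leaving = 0; resistances in Ω):
  Node 1: (V_1 - 5)/300 + (V_1 - 0)/200 = 0
Collecting terms: 0.008333 × V_1 = 0.01667  =>  V_1 = 2 V
The requested potential is V_1 = 2 V.

Final answer: V_1 = 2 V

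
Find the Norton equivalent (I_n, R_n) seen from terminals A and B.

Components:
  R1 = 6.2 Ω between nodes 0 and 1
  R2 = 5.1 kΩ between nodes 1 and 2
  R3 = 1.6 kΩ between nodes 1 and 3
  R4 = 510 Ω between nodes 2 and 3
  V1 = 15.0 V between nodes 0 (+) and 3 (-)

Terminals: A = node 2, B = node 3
Find the Thévenin equivalent first; then I_n = V_th/R_th and R_n = R_th.
Step 1 — V_th is the open-circuit voltage V_A - V_B (nothing connected across the terminals).
Nodal analysis, taking node 3 as the 0 V reference.
Source V1 fixes V_0 = 15 V.
KCL at each unknown node (sum of currents leaving = 0; resistances in Ω):
  Node 1: (V_1 - 15)/6.2 + (V_1 - V_2)/5100 + (V_1 - 0)/1600 = 0
  Node 2: (V_2 - V_1)/5100 + (V_2 - 0)/510 = 0
Collecting terms (coefficients in siemens):
  0.1621·V_1 - 0.0001961·V_2 = 2.419
  0.002157·V_2 - 0.0001961·V_1 = 0
Determinant D = (0.1621)(0.002157) - (-0.0001961)(-0.0001961) = 0.0003496
V_1 = [(2.419)(0.002157) - (-0.0001961)(0)]/D = 14.93 V
V_2 = [(0.1621)(0) - (2.419)(-0.0001961)]/D = 1.357 V
V_th = V_2 - V_3 = 1.357 - 0 = 1.357 V
Step 2 — R_th: zero the source — replace V1 by a short circuit (node 3 merges into node 0) — and find the resistance seen between A (node 2) and B (node 0).
Reduce the network between node 2 (A) and node 0 (B) by series/parallel combination:
  Rp1 = R1 ‖ R3 (parallel, both between nodes 0 and 1) = 1/(1/6.2 + 1/1600) = 6.176 Ω
  Rs1 = R2 + Rp1 (series, joined only at node 1) = 5100 + 6.176 = 5106 Ω
  Rp2 = R4 ‖ Rs1 (parallel, both between nodes 0 and 2) = 1/(1/510 + 1/5106) = 463.7 Ω
R_th = 463.7 Ω
I_n = V_th/R_th = 1.357/463.7 = 0.002926 A, and R_n = R_th = 463.7 Ω

Final answer: I_n = 0.002926 A, R_n = 463.7 Ω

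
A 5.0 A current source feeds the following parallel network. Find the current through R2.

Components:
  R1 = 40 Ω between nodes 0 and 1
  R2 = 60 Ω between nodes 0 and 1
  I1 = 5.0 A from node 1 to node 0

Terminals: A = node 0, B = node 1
All resistors sit directly between nodes 0 and 1, so they are in parallel and share one voltage V; the full source current 5 A splits among them.
1/R_par = 1/40 + 1/60 = 0.04167 S  =>  R_par = 24 Ω
V = I × R_par = 5 × 24 = 120 V
I_R2 = V/R2 = 120/60 = 2 A

Final answer: 2 A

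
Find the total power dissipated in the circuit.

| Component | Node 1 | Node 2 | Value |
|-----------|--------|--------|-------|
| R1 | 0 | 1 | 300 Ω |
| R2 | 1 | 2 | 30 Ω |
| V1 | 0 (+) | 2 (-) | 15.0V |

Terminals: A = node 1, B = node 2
Nodal analysis, taking node 2 as the 0 V reference.
Source V1 fixes V_0 = 15 V.
KCL at each unknown node (sum of currents leaving = 0; resistances in Ω):
  Node 1: (V_1 - 15)/300 + (V_1 - 0)/30 = 0
Collecting terms: 0.03667 × V_1 = 0.05  =>  V_1 = 1.364 V
Power in each resistor, P = (ΔV)²/R:
  P_R1 = (15 - 1.364)²/300 = 0.6198 W
  P_R2 = (1.364 - 0)²/30 = 0.06198 W
P_total = P_R1 + P_R2 = 0.6818 W

Final answer: 0.6818 W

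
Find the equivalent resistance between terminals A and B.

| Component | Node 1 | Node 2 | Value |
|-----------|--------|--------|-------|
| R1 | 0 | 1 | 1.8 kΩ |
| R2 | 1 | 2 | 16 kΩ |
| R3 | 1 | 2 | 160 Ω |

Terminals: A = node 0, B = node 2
Reduce the network between node 0 (A) and node 2 (B) by series/parallel combination:
  Rp1 = R2 ‖ R3 (parallel, both between nodes 1 and 2) = 1/(1/16000 + 1/160) = 158.4 Ω
  Rs1 = R1 + Rp1 (series, joined only at node 1) = 1800 + 158.4 = 1958 Ω
R_eq = 1.958 kΩ

Final answer: 1.958 kΩ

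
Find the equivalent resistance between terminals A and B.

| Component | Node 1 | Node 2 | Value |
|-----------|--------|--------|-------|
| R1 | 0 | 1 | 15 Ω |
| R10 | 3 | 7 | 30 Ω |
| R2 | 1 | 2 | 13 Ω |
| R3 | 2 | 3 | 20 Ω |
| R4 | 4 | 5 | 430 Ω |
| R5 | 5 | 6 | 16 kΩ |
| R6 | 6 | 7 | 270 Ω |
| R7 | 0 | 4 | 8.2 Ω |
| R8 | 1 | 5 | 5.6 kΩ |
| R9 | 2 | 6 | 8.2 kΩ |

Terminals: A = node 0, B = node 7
The network is not a plain series/parallel combination. Inject a 1 A test current into terminal A (node 0) and return it from terminal B (node 7); then R_eq = V_A / (1 A).
Nodal analysis, taking node 7 as the 0 V reference.
Current source I_test pushes 1 A into node 0 and draws it out of node 7.
KCL at each unknown node (sum of currents leaving = 0; resistances in Ω):
  Node 0: (V_0 - V_1)/15 + (V_0 - V_4)/8.2 - 1 = 0
  Node 1: (V_1 - V_0)/15 + (V_1 - V_2)/13 + (V_1 - V_5)/5600 = 0
  Node 2: (V_2 - V_1)/13 + (V_2 - V_3)/20 + (V_2 - V_6)/8200 = 0
  Node 3: (V_3 - V_2)/20 + (V_3 - 0)/30 = 0
  Node 4: (V_4 - V_0)/8.2 + (V_4 - V_5)/430 = 0
  Node 5: (V_5 - V_1)/5600 + (V_5 - V_4)/430 + (V_5 - V_6)/16000 = 0
  Node 6: (V_6 - V_2)/8200 + (V_6 - V_5)/16000 + (V_6 - 0)/270 = 0
Collecting terms (coefficients in siemens):
  0.1886·V_0 - 0.06667·V_1 - 0.122·V_4 = 1
  0.1438·V_1 - 0.06667·V_0 - 0.07692·V_2 - 0.0001786·V_5 = 0
  0.127·V_2 - 0.07692·V_1 - 0.05·V_3 - 0.000122·V_6 = 0
  0.08333·V_3 - 0.05·V_2 = 0
  0.1243·V_4 - 0.122·V_0 - 0.002326·V_5 = 0
  0.002567·V_5 - 0.0001786·V_1 - 0.002326·V_4 - 0.0000625·V_6 = 0
  0.003888·V_6 - 0.000122·V_2 - 0.0000625·V_5 = 0
Solving these 7 simultaneous equations (Gaussian elimination) gives:
  V_0 = 77.33 V, V_1 = 62.43 V, V_2 = 49.49 V, V_3 = 29.69 V
  V_4 = 77.28 V, V_5 = 74.43 V, V_6 = 2.749 V
R_eq = V_0 / 1 A = 77.33 Ω

Final answer: 77.33 Ω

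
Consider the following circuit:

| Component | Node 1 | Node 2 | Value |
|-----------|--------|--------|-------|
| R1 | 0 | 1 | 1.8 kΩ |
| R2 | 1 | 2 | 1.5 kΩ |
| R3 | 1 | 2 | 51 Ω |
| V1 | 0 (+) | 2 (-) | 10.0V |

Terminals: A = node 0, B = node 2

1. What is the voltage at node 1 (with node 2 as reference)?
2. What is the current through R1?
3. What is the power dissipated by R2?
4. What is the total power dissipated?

Nodal analysis, taking node 2 as the 0 V reference.
Source V1 fixes V_0 = 10 V.
KCL at each unknown node (sum of currents leaving = 0; resistances in Ω):
  Node 1: (V_1 - 10)/1800 + (V_1 - 0)/1500 + (V_1 - 0)/51 = 0
Collecting terms: 0.02083 × V_1 = 0.005556  =>  V_1 = 0.2667 V
Part 1:
  Read off the nodal solution: V_1 = 0.2667 V
Part 2:
  I_R1 = (V_0 - V_1)/R1 = (10 - 0.2667)/1800 = 0.005407 A
  Magnitude: I_R1 = 0.005407 A
Part 3:
  I_R2 = (V_1 - V_2)/R2 = (0.2667 - 0)/1500 = 0.0001778 A
  P_R2 = I_R2² × R2 = (0.0001778)² × 1500 = 0.00004742 W
Part 4:
  Power in each resistor, P = (ΔV)²/R:
    P_R1 = (10 - 0.2667)²/1800 = 0.05263 W
    P_R2 = (0.2667 - 0)²/1500 = 0.00004742 W
    P_R3 = (0.2667 - 0)²/51 = 0.001395 W
  P_total = P_R1 + P_R2 + P_R3 = 0.05407 W

Final answers:
1. V_1 = 0.2667 V
2. I_R1 = 0.005407 A
3. P_R2 = 4.742e-05 W
4. P_total = 0.05407 W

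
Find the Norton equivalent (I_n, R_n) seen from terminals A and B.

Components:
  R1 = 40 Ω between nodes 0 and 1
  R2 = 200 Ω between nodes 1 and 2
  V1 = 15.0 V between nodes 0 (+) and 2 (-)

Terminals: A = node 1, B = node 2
Find the Thévenin equivalent first; then I_n = V_th/R_th and R_n = R_th.
Step 1 — V_th is the open-circuit voltage V_A - V_B (nothing connected across the terminals).
Nodal analysis, taking node 2 as the 0 V reference.
Source V1 fixes V_0 = 15 V.
KCL at each unknown node (sum of currents leaving = 0; resistances in Ω):
  Node 1: (V_1 - 15)/40 + (V_1 - 0)/200 = 0
Collecting terms: 0.03 × V_1 = 0.375  =>  V_1 = 12.5 V
V_th = V_1 - V_2 = 12.5 - 0 = 12.5 V
Step 2 — R_th: zero the source — replace V1 by a short circuit (node 2 merges into node 0) — and find the resistance seen between A (node 1) and B (node 0).
Reduce the network between node 1 (A) and node 0 (B) by series/parallel combination:
  Rp1 = R1 ‖ R2 (parallel, both between nodes 0 and 1) = 1/(1/40 + 1/200) = 33.33 Ω
R_th = 33.33 Ω
I_n = V_th/R_th = 12.5/33.33 = 0.375 A, and R_n = R_th = 33.33 Ω

Final answer: I_n = 0.375 A, R_n = 33.33 Ω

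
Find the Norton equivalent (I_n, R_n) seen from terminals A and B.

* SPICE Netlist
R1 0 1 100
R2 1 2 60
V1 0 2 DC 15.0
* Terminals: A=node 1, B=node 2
Find the Thévenin equivalent first; then I_n = V_th/R_th and R_n = R_th.
Step 1 — V_th is the open-circuit voltage V_A - V_B (nothing connected across the terminals).
Nodal analysis, taking node 2 as the 0 V reference.
Source V1 fixes V_0 = 15 V.
KCL at each unknown node (sum of currents leaving = 0; resistances in Ω):
  Node 1: (V_1 - 15)/100 + (V_1 - 0)/60 = 0
Collecting terms: 0.02667 × V_1 = 0.15  =>  V_1 = 5.625 V
V_th = V_1 - V_2 = 5.625 - 0 = 5.625 V
Step 2 — R_th: zero the source — replace V1 by a short circuit (node 2 merges into node 0) — and find the resistance seen between A (node 1) and B (node 0).
Reduce the network between node 1 (A) and node 0 (B) by series/parallel combination:
  Rp1 = R1 ‖ R2 (parallel, both between nodes 0 and 1) = 1/(1/100 + 1/60) = 37.5 Ω
R_th = 37.5 Ω
I_n = V_th/R_th = 5.625/37.5 = 0.15 A, and R_n = R_th = 37.5 Ω

Final answer: I_n = 0.15 A, R_n = 37.5 Ω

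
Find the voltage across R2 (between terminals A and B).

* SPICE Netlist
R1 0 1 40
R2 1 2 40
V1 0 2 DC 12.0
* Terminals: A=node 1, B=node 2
R1 and R2 are in series across V1 (node 0 → node 1 → node 2), and the output A–B is taken across R2, so this is a voltage divider.
Series current: I = V1/(R1 + R2) = 12/(40 + 40) = 12/80 = 0.15 A
V_R2 = I × R2 = V1 × R2/(R1 + R2) = 12 × 40/80 = 6 V

Final answer: 6 V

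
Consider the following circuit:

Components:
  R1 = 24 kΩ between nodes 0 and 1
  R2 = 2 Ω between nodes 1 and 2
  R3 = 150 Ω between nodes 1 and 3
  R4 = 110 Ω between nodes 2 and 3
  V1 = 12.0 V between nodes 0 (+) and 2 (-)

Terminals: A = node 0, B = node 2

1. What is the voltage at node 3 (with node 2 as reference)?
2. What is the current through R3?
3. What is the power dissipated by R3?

Nodal analysis, taking node 2 as the 0 V reference.
Source V1 fixes V_0 = 12 V.
KCL at each unknown node (sum of currents leaving = 0; resistances in Ω):
  Node 1: (V_1 - 12)/24000 + (V_1 - 0)/2 + (V_1 - V_3)/150 = 0
  Node 3: (V_3 - V_1)/150 + (V_3 - 0)/110 = 0
Collecting terms (coefficients in siemens):
  0.5067·V_1 - 0.006667·V_3 = 0.0005
  0.01576·V_3 - 0.006667·V_1 = 0
Determinant D = (0.5067)(0.01576) - (-0.006667)(-0.006667) = 0.00794
V_1 = [(0.0005)(0.01576) - (-0.006667)(0)]/D = 0.0009923 V
V_3 = [(0.5067)(0) - (0.0005)(-0.006667)]/D = 0.0004198 V
Part 1:
  Read off the nodal solution: V_3 = 0.0004198 V
Part 2:
  I_R3 = (V_1 - V_3)/R3 = (0.0009923 - 0.0004198)/150 = 0.000003816 A
  Magnitude: I_R3 = 0.000003816 A
Part 3:
  I_R3 = (V_1 - V_3)/R3 = (0.0009923 - 0.0004198)/150 = 0.000003816 A
  P_R3 = I_R3² × R3 = (0.000003816)² × 150 = 0.000000002185 W

Final answers:
1. V_3 = 0.0004198 V
2. I_R3 = 3.816e-06 A
3. P_R3 = 2.185e-09 W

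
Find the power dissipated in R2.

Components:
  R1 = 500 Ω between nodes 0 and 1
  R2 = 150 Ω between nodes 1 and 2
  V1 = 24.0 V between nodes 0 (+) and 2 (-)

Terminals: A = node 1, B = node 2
Nodal analysis, taking node 2 as the 0 V reference.
Source V1 fixes V_0 = 24 V.
KCL at each unknown node (sum of currents leaving = 0; resistances in Ω):
  Node 1: (V_1 - 24)/500 + (V_1 - 0)/150 = 0
Collecting terms: 0.008667 × V_1 = 0.048  =>  V_1 = 5.538 V
I_R2 = (V_1 - V_2)/R2 = (5.538 - 0)/150 = 0.03692 A
P_R2 = I_R2² × R2 = (0.03692)² × 150 = 0.2045 W

Final answer: 0.2045 W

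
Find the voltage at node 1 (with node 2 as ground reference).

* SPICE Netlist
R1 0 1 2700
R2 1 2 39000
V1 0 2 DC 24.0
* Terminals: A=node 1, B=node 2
Nodal analysis, taking node 2 as the 0 V reference.
Source V1 fixes V_0 = 24 V.
KCL at each unknown node (sum of currents leaving = 0; resistances in Ω):
  Node 1: (V_1 - 24)/2700 + (V_1 - 0)/39000 = 0
Collecting terms: 0.000396 × V_1 = 0.008889  =>  V_1 = 22.45 V
The requested potential is V_1 = 22.45 V.

Final answer: V_1 = 22.45 V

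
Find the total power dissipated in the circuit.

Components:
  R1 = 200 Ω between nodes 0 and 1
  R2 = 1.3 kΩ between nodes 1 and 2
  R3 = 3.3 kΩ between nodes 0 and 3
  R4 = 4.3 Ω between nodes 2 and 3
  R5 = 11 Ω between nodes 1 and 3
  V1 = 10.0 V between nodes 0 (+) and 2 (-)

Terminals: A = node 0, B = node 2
Nodal analysis, taking node 2 as the 0 V reference.
Source V1 fixes V_0 = 10 V.
KCL at each unknown node (sum of currents leaving = 0; resistances in Ω):
  Node 1: (V_1 - 10)/200 + (V_1 - 0)/1300 + (V_1 - V_3)/11 = 0
  Node 3: (V_3 - 10)/3300 + (V_3 - 0)/4.3 + (V_3 - V_1)/11 = 0
Collecting terms (coefficients in siemens):
  0.09668·V_1 - 0.09091·V_3 = 0.05
  0.3238·V_3 - 0.09091·V_1 = 0.00303
Determinant D = (0.09668)(0.3238) - (-0.09091)(-0.09091) = 0.02304
V_1 = [(0.05)(0.3238) - (-0.09091)(0.00303)]/D = 0.7147 V
V_3 = [(0.09668)(0.00303) - (0.05)(-0.09091)]/D = 0.21 V
Power in each resistor, P = (ΔV)²/R:
  P_R1 = (10 - 0.7147)²/200 = 0.4311 W
  P_R2 = (0.7147 - 0)²/1300 = 0.0003929 W
  P_R3 = (10 - 0.21)²/3300 = 0.02904 W
  P_R4 = (0 - 0.21)²/4.3 = 0.01026 W
  P_R5 = (0.7147 - 0.21)²/11 = 0.02315 W
P_total = P_R1 + P_R2 + P_R3 + P_R4 + P_R5 = 0.4939 W

Final answer: 0.4939 W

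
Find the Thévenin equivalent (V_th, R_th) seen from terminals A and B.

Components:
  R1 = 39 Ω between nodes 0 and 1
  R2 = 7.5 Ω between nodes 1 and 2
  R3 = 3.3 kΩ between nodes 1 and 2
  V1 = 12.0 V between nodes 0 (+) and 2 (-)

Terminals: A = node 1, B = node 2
Step 1 — V_th is the open-circuit voltage V_A - V_B (nothing connected across the terminals).
Nodal analysis, taking node 2 as the 0 V reference.
Source V1 fixes V_0 = 12 V.
KCL at each unknown node (sum of currents leaving = 0; resistances in Ω):
  Node 1: (V_1 - 12)/39 + (V_1 - 0)/7.5 + (V_1 - 0)/3300 = 0
Collecting terms: 0.1593 × V_1 = 0.3077  =>  V_1 = 1.932 V
V_th = V_1 - V_2 = 1.932 - 0 = 1.932 V
Step 2 — R_th: zero the source — replace V1 by a short circuit (node 2 merges into node 0) — and find the resistance seen between A (node 1) and B (node 0).
Reduce the network between node 1 (A) and node 0 (B) by series/parallel combination:
  Rp1 = R1 ‖ R2 ‖ R3 (parallel, all between nodes 0 and 1) = 1/(1/39 + 1/7.5 + 1/3300) = 6.278 Ω
R_th = 6.278 Ω

Final answer: V_th = 1.932 V, R_th = 6.278 Ω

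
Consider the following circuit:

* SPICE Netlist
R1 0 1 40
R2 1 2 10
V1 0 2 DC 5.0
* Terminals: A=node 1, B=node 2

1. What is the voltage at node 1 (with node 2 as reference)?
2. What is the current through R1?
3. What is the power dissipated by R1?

Nodal analysis, taking node 2 as the 0 V reference.
Source V1 fixes V_0 = 5 V.
KCL at each unknown node (sum of currents leaving = 0; resistances in Ω):
  Node 1: (V_1 - 5)/40 + (V_1 - 0)/10 = 0
Collecting terms: 0.125 × V_1 = 0.125  =>  V_1 = 1 V
Part 1:
  Read off the nodal solution: V_1 = 1 V
Part 2:
  I_R1 = (V_0 - V_1)/R1 = (5 - 1)/40 = 0.1 A
  Magnitude: I_R1 = 0.1 A
Part 3:
  I_R1 = (V_0 - V_1)/R1 = (5 - 1)/40 = 0.1 A
  P_R1 = I_R1² × R1 = (0.1)² × 40 = 0.4 W

Final answers:
1. V_1 = 1 V
2. I_R1 = 0.1 A
3. P_R1 = 0.4 W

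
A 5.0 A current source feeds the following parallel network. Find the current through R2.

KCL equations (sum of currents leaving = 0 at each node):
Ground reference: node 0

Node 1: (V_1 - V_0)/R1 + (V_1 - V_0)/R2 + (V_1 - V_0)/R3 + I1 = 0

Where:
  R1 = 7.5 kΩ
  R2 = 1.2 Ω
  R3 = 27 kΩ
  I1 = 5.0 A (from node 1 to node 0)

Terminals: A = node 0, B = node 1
All resistors sit directly between nodes 0 and 1, so they are in parallel and share one voltage V; the full source current 5 A splits among them.
1/R_par = 1/7500 + 1/1.2 + 1/27000 = 0.8335 S  =>  R_par = 1.2 Ω
V = I × R_par = 5 × 1.2 = 5.999 V
I_R2 = V/R2 = 5.999/1.2 = 4.999 A

Final answer: 4.999 A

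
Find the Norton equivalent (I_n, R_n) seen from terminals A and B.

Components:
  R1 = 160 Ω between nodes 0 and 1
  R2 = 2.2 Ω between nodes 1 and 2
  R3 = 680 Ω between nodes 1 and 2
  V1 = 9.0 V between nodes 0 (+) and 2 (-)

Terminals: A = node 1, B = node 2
Find the Thévenin equivalent first; then I_n = V_th/R_th and R_n = R_th.
Step 1 — V_th is the open-circuit voltage V_A - V_B (nothing connected across the terminals).
Nodal analysis, taking node 2 as the 0 V reference.
Source V1 fixes V_0 = 9 V.
KCL at each unknown node (sum of currents leaving = 0; resistances in Ω):
  Node 1: (V_1 - 9)/160 + (V_1 - 0)/2.2 + (V_1 - 0)/680 = 0
Collecting terms: 0.4623 × V_1 = 0.05625  =>  V_1 = 0.1217 V
V_th = V_1 - V_2 = 0.1217 - 0 = 0.1217 V
Step 2 — R_th: zero the source — replace V1 by a short circuit (node 2 merges into node 0) — and find the resistance seen between A (node 1) and B (node 0).
Reduce the network between node 1 (A) and node 0 (B) by series/parallel combination:
  Rp1 = R1 ‖ R2 ‖ R3 (parallel, all between nodes 0 and 1) = 1/(1/160 + 1/2.2 + 1/680) = 2.163 Ω
R_th = 2.163 Ω
I_n = V_th/R_th = 0.1217/2.163 = 0.05625 A, and R_n = R_th = 2.163 Ω

Final answer: I_n = 0.05625 A, R_n = 2.163 Ω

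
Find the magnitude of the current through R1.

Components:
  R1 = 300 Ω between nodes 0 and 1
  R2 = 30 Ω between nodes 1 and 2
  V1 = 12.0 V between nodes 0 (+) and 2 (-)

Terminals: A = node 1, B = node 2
Nodal analysis, taking node 2 as the 0 V reference.
Source V1 fixes V_0 = 12 V.
KCL at each unknown node (sum of currents leaving = 0; resistances in Ω):
  Node 1: (V_1 - 12)/300 + (V_1 - 0)/30 = 0
Collecting terms: 0.03667 × V_1 = 0.04  =>  V_1 = 1.091 V
I_R1 = (V_0 - V_1)/R1 = (12 - 1.091)/300 = 0.03636 A
|I_R1| = 0.03636 A

Final answer: |I_R1| = 0.03636 A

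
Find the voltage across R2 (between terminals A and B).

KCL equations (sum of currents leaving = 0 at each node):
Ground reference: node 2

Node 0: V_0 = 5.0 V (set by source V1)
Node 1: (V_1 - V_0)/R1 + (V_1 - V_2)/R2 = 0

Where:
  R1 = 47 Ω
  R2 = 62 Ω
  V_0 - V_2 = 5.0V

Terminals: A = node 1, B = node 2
R1 and R2 are in series across V1 (node 0 → node 1 → node 2), and the output A–B is taken across R2, so this is a voltage divider.
Series current: I = V1/(R1 + R2) = 5/(47 + 62) = 5/109 = 0.04587 A
V_R2 = I × R2 = V1 × R2/(R1 + R2) = 5 × 62/109 = 2.844 V

Final answer: 2.844 V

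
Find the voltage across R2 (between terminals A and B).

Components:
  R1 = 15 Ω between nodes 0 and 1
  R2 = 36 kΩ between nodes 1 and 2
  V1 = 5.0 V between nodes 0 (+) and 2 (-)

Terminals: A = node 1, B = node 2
R1 and R2 are in series across V1 (node 0 → node 1 → node 2), and the output A–B is taken across R2, so this is a voltage divider.
Series current: I = V1/(R1 + R2) = 5/(15 + 36000) = 5/36020 = 0.0001388 A
V_R2 = I × R2 = V1 × R2/(R1 + R2) = 5 × 36000/36020 = 4.998 V

Final answer: 4.998 V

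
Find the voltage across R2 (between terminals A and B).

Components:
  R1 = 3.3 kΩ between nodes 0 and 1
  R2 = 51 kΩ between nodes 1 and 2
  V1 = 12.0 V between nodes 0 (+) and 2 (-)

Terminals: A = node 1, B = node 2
R1 and R2 are in series across V1 (node 0 → node 1 → node 2), and the output A–B is taken across R2, so this is a voltage divider.
Series current: I = V1/(R1 + R2) = 12/(3300 + 51000) = 12/54300 = 0.000221 A
V_R2 = I × R2 = V1 × R2/(R1 + R2) = 12 × 51000/54300 = 11.27 V

Final answer: 11.27 V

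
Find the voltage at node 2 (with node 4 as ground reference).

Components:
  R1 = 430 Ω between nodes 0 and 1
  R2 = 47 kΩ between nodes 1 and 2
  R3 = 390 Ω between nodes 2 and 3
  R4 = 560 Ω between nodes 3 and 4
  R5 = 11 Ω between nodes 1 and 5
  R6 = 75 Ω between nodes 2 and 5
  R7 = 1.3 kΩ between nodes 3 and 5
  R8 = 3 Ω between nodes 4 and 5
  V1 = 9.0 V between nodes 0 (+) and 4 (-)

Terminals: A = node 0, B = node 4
Nodal analysis, taking node 4 as the 0 V reference.
Source V1 fixes V_0 = 9 V.
KCL at each unknown node (sum of currents leaving = 0; resistances in Ω):
  Node 1: (V_1 - 9)/430 + (V_1 - V_2)/47000 + (V_1 - V_5)/11 = 0
  Node 2: (V_2 - V_1)/47000 + (V_2 - V_3)/390 + (V_2 - V_5)/75 = 0
  Node 3: (V_3 - V_2)/390 + (V_3 - 0)/560 + (V_3 - V_5)/1300 = 0
  Node 5: (V_5 - V_1)/11 + (V_5 - V_2)/75 + (V_5 - V_3)/1300 + (V_5 - 0)/3 = 0
Collecting terms (coefficients in siemens):
  0.09326·V_1 - 0.00002128·V_2 - 0.09091·V_5 = 0.02093
  0.01592·V_2 - 0.00002128·V_1 - 0.002564·V_3 - 0.01333·V_5 = 0
  0.005119·V_3 - 0.002564·V_2 - 0.0007692·V_5 = 0
  0.4383·V_5 - 0.09091·V_1 - 0.01333·V_2 - 0.0007692·V_3 = 0
Solving these 4 simultaneous equations (Gaussian elimination) gives:
  V_1 = 0.2835 V, V_2 = 0.05723 V, V_3 = 0.03777 V, V_5 = 0.06061 V
The requested potential is V_2 = 0.05723 V.

Final answer: V_2 = 0.05723 V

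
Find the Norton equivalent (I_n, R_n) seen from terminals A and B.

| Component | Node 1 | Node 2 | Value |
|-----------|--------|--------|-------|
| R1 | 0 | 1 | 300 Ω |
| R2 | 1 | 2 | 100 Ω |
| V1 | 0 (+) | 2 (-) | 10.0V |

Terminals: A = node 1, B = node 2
Find the Thévenin equivalent first; then I_n = V_th/R_th and R_n = R_th.
Step 1 — V_th is the open-circuit voltage V_A - V_B (nothing connected across the terminals).
Nodal analysis, taking node 2 as the 0 V reference.
Source V1 fixes V_0 = 10 V.
KCL at each unknown node (sum of currents leaving = 0; resistances in Ω):
  Node 1: (V_1 - 10)/300 + (V_1 - 0)/100 = 0
Collecting terms: 0.01333 × V_1 = 0.03333  =>  V_1 = 2.5 V
V_th = V_1 - V_2 = 2.5 - 0 = 2.5 V
Step 2 — R_th: zero the source — replace V1 by a short circuit (node 2 merges into node 0) — and find the resistance seen between A (node 1) and B (node 0).
Reduce the network between node 1 (A) and node 0 (B) by series/parallel combination:
  Rp1 = R1 ‖ R2 (parallel, both between nodes 0 and 1) = 1/(1/300 + 1/100) = 75 Ω
R_th = 75 Ω
I_n = V_th/R_th = 2.5/75 = 0.03333 A, and R_n = R_th = 75 Ω

Final answer: I_n = 0.03333 A, R_n = 75 Ω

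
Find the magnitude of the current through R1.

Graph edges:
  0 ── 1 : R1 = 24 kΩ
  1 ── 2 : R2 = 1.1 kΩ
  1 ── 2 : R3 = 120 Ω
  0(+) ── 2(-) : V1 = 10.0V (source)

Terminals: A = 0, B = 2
Nodal analysis, taking node 2 as the 0 V reference.
Source V1 fixes V_0 = 10 V.
KCL at each unknown node (sum of currents leaving = 0; resistances in Ω):
  Node 1: (V_1 - 10)/24000 + (V_1 - 0)/1100 + (V_1 - 0)/120 = 0
Collecting terms: 0.009284 × V_1 = 0.0004167  =>  V_1 = 0.04488 V
I_R1 = (V_0 - V_1)/R1 = (10 - 0.04488)/24000 = 0.0004148 A
|I_R1| = 0.0004148 A

Final answer: |I_R1| = 0.0004148 A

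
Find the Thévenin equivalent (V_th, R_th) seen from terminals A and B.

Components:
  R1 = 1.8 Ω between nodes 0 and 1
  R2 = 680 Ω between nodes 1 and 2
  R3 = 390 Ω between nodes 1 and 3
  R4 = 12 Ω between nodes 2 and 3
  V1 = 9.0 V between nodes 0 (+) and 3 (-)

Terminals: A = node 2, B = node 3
Step 1 — V_th is the open-circuit voltage V_A - V_B (nothing connected across the terminals).
Nodal analysis, taking node 3 as the 0 V reference.
Source V1 fixes V_0 = 9 V.
KCL at each unknown node (sum of currents leaving = 0; resistances in Ω):
  Node 1: (V_1 - 9)/1.8 + (V_1 - V_2)/680 + (V_1 - 0)/390 = 0
  Node 2: (V_2 - V_1)/680 + (V_2 - 0)/12 = 0
Collecting terms (coefficients in siemens):
  0.5596·V_1 - 0.001471·V_2 = 5
  0.0848·V_2 - 0.001471·V_1 = 0
Determinant D = (0.5596)(0.0848) - (-0.001471)(-0.001471) = 0.04745
V_1 = [(5)(0.0848) - (-0.001471)(0)]/D = 8.936 V
V_2 = [(0.5596)(0) - (5)(-0.001471)]/D = 0.155 V
V_th = V_2 - V_3 = 0.155 - 0 = 0.155 V
Step 2 — R_th: zero the source — replace V1 by a short circuit (node 3 merges into node 0) — and find the resistance seen between A (node 2) and B (node 0).
Reduce the network between node 2 (A) and node 0 (B) by series/parallel combination:
  Rp1 = R1 ‖ R3 (parallel, both between nodes 0 and 1) = 1/(1/1.8 + 1/390) = 1.792 Ω
  Rs1 = R2 + Rp1 (series, joined only at node 1) = 680 + 1.792 = 681.8 Ω
  Rp2 = R4 ‖ Rs1 (parallel, both between nodes 0 and 2) = 1/(1/12 + 1/681.8) = 11.79 Ω
R_th = 11.79 Ω

Final answer: V_th = 0.155 V, R_th = 11.79 Ω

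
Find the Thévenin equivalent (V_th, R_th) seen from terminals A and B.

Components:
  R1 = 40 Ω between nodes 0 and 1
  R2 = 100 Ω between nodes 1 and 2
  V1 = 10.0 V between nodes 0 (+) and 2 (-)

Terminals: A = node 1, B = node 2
Step 1 — V_th is the open-circuit voltage V_A - V_B (nothing connected across the terminals).
Nodal analysis, taking node 2 as the 0 V reference.
Source V1 fixes V_0 = 10 V.
KCL at each unknown node (sum of currents leaving = 0; resistances in Ω):
  Node 1: (V_1 - 10)/40 + (V_1 - 0)/100 = 0
Collecting terms: 0.035 × V_1 = 0.25  =>  V_1 = 7.143 V
V_th = V_1 - V_2 = 7.143 - 0 = 7.143 V
Step 2 — R_th: zero the source — replace V1 by a short circuit (node 2 merges into node 0) — and find the resistance seen between A (node 1) and B (node 0).
Reduce the network between node 1 (A) and node 0 (B) by series/parallel combination:
  Rp1 = R1 ‖ R2 (parallel, both between nodes 0 and 1) = 1/(1/40 + 1/100) = 28.57 Ω
R_th = 28.57 Ω

Final answer: V_th = 7.143 V, R_th = 28.57 Ω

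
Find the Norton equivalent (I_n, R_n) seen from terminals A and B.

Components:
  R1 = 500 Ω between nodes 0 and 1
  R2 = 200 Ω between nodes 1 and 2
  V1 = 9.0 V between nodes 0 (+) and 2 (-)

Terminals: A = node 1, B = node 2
Find the Thévenin equivalent first; then I_n = V_th/R_th and R_n = R_th.
Step 1 — V_th is the open-circuit voltage V_A - V_B (nothing connected across the terminals).
Nodal analysis, taking node 2 as the 0 V reference.
Source V1 fixes V_0 = 9 V.
KCL at each unknown node (sum of currents leaving = 0; resistances in Ω):
  Node 1: (V_1 - 9)/500 + (V_1 - 0)/200 = 0
Collecting terms: 0.007 × V_1 = 0.018  =>  V_1 = 2.571 V
V_th = V_1 - V_2 = 2.571 - 0 = 2.571 V
Step 2 — R_th: zero the source — replace V1 by a short circuit (node 2 merges into node 0) — and find the resistance seen between A (node 1) and B (node 0).
Reduce the network between node 1 (A) and node 0 (B) by series/parallel combination:
  Rp1 = R1 ‖ R2 (parallel, both between nodes 0 and 1) = 1/(1/500 + 1/200) = 142.9 Ω
R_th = 142.9 Ω
I_n = V_th/R_th = 2.571/142.9 = 0.018 A, and R_n = R_th = 142.9 Ω

Final answer: I_n = 0.018 A, R_n = 142.9 Ω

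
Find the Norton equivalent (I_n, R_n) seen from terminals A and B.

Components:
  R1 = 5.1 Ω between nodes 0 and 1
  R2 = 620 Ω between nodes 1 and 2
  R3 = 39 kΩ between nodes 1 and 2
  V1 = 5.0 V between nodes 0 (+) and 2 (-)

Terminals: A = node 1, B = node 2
Find the Thévenin equivalent first; then I_n = V_th/R_th and R_n = R_th.
Step 1 — V_th is the open-circuit voltage V_A - V_B (nothing connected across the terminals).
Nodal analysis, taking node 2 as the 0 V reference.
Source V1 fixes V_0 = 5 V.
KCL at each unknown node (sum of currents leaving = 0; resistances in Ω):
  Node 1: (V_1 - 5)/5.1 + (V_1 - 0)/620 + (V_1 - 0)/39000 = 0
Collecting terms: 0.1977 × V_1 = 0.9804  =>  V_1 = 4.959 V
V_th = V_1 - V_2 = 4.959 - 0 = 4.959 V
Step 2 — R_th: zero the source — replace V1 by a short circuit (node 2 merges into node 0) — and find the resistance seen between A (node 1) and B (node 0).
Reduce the network between node 1 (A) and node 0 (B) by series/parallel combination:
  Rp1 = R1 ‖ R2 ‖ R3 (parallel, all between nodes 0 and 1) = 1/(1/5.1 + 1/620 + 1/39000) = 5.058 Ω
R_th = 5.058 Ω
I_n = V_th/R_th = 4.959/5.058 = 0.9804 A, and R_n = R_th = 5.058 Ω

Final answer: I_n = 0.9804 A, R_n = 5.058 Ω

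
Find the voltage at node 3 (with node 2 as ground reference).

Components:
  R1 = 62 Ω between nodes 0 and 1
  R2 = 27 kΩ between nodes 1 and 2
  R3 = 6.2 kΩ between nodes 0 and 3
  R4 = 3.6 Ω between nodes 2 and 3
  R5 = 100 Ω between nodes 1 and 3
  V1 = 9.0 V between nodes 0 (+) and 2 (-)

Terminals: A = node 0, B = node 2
Nodal analysis, taking node 2 as the 0 V reference.
Source V1 fixes V_0 = 9 V.
KCL at each unknown node (sum of currents leaving = 0; resistances in Ω):
  Node 1: (V_1 - 9)/62 + (V_1 - 0)/27000 + (V_1 - V_3)/100 = 0
  Node 3: (V_3 - 9)/6200 + (V_3 - 0)/3.6 + (V_3 - V_1)/100 = 0
Collecting terms (coefficients in siemens):
  0.02617·V_1 - 0.01·V_3 = 0.1452
  0.2879·V_3 - 0.01·V_1 = 0.001452
Determinant D = (0.02617)(0.2879) - (-0.01)(-0.01) = 0.007434
V_1 = [(0.1452)(0.2879) - (-0.01)(0.001452)]/D = 5.624 V
V_3 = [(0.02617)(0.001452) - (0.1452)(-0.01)]/D = 0.2004 V
The requested potential is V_3 = 0.2004 V.

Final answer: V_3 = 0.2004 V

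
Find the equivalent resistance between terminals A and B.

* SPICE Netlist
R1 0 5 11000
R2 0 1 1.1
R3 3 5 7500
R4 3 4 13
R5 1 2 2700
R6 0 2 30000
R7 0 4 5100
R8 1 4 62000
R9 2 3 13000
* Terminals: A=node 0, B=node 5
The network is not a plain series/parallel combination. Inject a 1 A test current into terminal A (node 0) and return it from terminal B (node 5); then R_eq = V_A / (1 A).
Nodal analysis, taking node 5 as the 0 V reference.
Current source I_test pushes 1 A into node 0 and draws it out of node 5.
KCL at each unknown node (sum of currents leaving = 0; resistances in Ω):
  Node 0: (V_0 - 0)/11000 + (V_0 - V_1)/1.1 + (V_0 - V_2)/30000 + (V_0 - V_4)/5100 - 1 = 0
  Node 1: (V_1 - V_0)/1.1 + (V_1 - V_2)/2700 + (V_1 - V_4)/62000 = 0
  Node 2: (V_2 - V_0)/30000 + (V_2 - V_1)/2700 + (V_2 - V_3)/13000 = 0
  Node 3: (V_3 - V_2)/13000 + (V_3 - 0)/7500 + (V_3 - V_4)/13 = 0
  Node 4: (V_4 - V_0)/5100 + (V_4 - V_1)/62000 + (V_4 - V_3)/13 = 0
Collecting terms (coefficients in siemens):
  0.9094·V_0 - 0.9091·V_1 - 0.00003333·V_2 - 0.0001961·V_4 = 1
  0.9095·V_1 - 0.9091·V_0 - 0.0003704·V_2 - 0.00001613·V_4 = 0
  0.0004806·V_2 - 0.00003333·V_0 - 0.0003704·V_1 - 0.00007692·V_3 = 0
  0.07713·V_3 - 0.00007692·V_2 - 0.07692·V_4 = 0
  0.07714·V_4 - 0.0001961·V_0 - 0.00001613·V_1 - 0.07692·V_3 = 0
Solving these 5 simultaneous equations (Gaussian elimination) gives:
  V_0 = 5530 V, V_1 = 5530 V, V_2 = 5242 V, V_3 = 3730 V
  V_4 = 3735 V
R_eq = V_0 / 1 A = 5530 Ω = 5.53 kΩ

Final answer: 5.53 kΩ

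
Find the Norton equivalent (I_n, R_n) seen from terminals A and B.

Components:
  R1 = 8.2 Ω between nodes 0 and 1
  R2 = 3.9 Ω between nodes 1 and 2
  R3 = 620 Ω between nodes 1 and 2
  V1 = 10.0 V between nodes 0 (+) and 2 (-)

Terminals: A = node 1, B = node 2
Find the Thévenin equivalent first; then I_n = V_th/R_th and R_n = R_th.
Step 1 — V_th is the open-circuit voltage V_A - V_B (nothing connected across the terminals).
Nodal analysis, taking node 2 as the 0 V reference.
Source V1 fixes V_0 = 10 V.
KCL at each unknown node (sum of currents leaving = 0; resistances in Ω):
  Node 1: (V_1 - 10)/8.2 + (V_1 - 0)/3.9 + (V_1 - 0)/620 = 0
Collecting terms: 0.38 × V_1 = 1.22  =>  V_1 = 3.209 V
V_th = V_1 - V_2 = 3.209 - 0 = 3.209 V
Step 2 — R_th: zero the source — replace V1 by a short circuit (node 2 merges into node 0) — and find the resistance seen between A (node 1) and B (node 0).
Reduce the network between node 1 (A) and node 0 (B) by series/parallel combination:
  Rp1 = R1 ‖ R2 ‖ R3 (parallel, all between nodes 0 and 1) = 1/(1/8.2 + 1/3.9 + 1/620) = 2.632 Ω
R_th = 2.632 Ω
I_n = V_th/R_th = 3.209/2.632 = 1.22 A, and R_n = R_th = 2.632 Ω

Final answer: I_n = 1.22 A, R_n = 2.632 Ω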